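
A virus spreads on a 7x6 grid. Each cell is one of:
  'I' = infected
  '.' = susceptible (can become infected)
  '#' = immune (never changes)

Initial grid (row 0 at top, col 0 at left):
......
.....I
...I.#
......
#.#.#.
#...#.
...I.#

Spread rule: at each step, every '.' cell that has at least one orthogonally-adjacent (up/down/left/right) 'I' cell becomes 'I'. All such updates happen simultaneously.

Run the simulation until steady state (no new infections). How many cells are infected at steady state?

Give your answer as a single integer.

Step 0 (initial): 3 infected
Step 1: +9 new -> 12 infected
Step 2: +9 new -> 21 infected
Step 3: +7 new -> 28 infected
Step 4: +5 new -> 33 infected
Step 5: +2 new -> 35 infected
Step 6: +0 new -> 35 infected

Answer: 35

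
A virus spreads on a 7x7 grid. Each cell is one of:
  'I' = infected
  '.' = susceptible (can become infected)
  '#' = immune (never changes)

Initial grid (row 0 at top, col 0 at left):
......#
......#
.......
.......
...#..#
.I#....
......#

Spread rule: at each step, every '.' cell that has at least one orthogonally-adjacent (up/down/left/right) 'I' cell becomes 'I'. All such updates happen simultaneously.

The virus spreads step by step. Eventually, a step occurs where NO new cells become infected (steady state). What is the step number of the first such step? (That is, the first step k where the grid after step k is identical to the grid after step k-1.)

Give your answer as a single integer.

Answer: 10

Derivation:
Step 0 (initial): 1 infected
Step 1: +3 new -> 4 infected
Step 2: +5 new -> 9 infected
Step 3: +4 new -> 13 infected
Step 4: +6 new -> 19 infected
Step 5: +7 new -> 26 infected
Step 6: +7 new -> 33 infected
Step 7: +6 new -> 39 infected
Step 8: +3 new -> 42 infected
Step 9: +1 new -> 43 infected
Step 10: +0 new -> 43 infected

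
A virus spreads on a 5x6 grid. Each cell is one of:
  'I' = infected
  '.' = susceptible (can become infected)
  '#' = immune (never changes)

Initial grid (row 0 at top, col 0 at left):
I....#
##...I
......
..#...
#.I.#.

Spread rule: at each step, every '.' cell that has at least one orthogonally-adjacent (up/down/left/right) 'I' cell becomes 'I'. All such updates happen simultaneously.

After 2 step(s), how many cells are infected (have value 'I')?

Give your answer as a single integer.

Answer: 15

Derivation:
Step 0 (initial): 3 infected
Step 1: +5 new -> 8 infected
Step 2: +7 new -> 15 infected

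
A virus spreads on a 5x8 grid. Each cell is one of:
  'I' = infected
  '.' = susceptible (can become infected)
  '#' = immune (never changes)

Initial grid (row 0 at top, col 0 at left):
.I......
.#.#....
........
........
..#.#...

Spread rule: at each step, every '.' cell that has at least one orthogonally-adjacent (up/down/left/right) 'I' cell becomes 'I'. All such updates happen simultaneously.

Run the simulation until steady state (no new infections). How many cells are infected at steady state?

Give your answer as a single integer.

Answer: 36

Derivation:
Step 0 (initial): 1 infected
Step 1: +2 new -> 3 infected
Step 2: +3 new -> 6 infected
Step 3: +3 new -> 9 infected
Step 4: +6 new -> 15 infected
Step 5: +6 new -> 21 infected
Step 6: +6 new -> 27 infected
Step 7: +3 new -> 30 infected
Step 8: +3 new -> 33 infected
Step 9: +2 new -> 35 infected
Step 10: +1 new -> 36 infected
Step 11: +0 new -> 36 infected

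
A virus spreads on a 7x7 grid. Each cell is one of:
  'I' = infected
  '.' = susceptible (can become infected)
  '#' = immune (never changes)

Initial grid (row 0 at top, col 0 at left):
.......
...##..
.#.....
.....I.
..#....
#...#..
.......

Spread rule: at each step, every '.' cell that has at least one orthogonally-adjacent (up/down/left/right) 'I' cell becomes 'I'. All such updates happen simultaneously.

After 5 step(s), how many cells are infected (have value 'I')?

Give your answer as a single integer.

Answer: 32

Derivation:
Step 0 (initial): 1 infected
Step 1: +4 new -> 5 infected
Step 2: +7 new -> 12 infected
Step 3: +7 new -> 19 infected
Step 4: +7 new -> 26 infected
Step 5: +6 new -> 32 infected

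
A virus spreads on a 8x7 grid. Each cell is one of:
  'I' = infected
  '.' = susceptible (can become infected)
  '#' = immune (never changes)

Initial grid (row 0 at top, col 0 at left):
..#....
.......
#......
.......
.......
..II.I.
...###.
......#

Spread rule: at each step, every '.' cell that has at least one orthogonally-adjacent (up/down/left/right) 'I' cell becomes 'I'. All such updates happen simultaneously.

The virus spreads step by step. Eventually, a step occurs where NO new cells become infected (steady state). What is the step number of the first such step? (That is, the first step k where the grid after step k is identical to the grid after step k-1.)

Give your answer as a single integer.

Step 0 (initial): 3 infected
Step 1: +7 new -> 10 infected
Step 2: +10 new -> 20 infected
Step 3: +10 new -> 30 infected
Step 4: +9 new -> 39 infected
Step 5: +6 new -> 45 infected
Step 6: +4 new -> 49 infected
Step 7: +1 new -> 50 infected
Step 8: +0 new -> 50 infected

Answer: 8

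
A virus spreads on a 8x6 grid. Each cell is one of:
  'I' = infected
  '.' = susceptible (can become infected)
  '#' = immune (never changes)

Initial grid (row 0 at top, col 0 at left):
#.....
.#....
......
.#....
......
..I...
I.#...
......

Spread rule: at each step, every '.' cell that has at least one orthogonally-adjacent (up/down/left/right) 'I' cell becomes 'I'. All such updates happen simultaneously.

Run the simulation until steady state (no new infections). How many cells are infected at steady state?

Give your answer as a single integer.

Step 0 (initial): 2 infected
Step 1: +6 new -> 8 infected
Step 2: +7 new -> 15 infected
Step 3: +8 new -> 23 infected
Step 4: +8 new -> 31 infected
Step 5: +6 new -> 37 infected
Step 6: +4 new -> 41 infected
Step 7: +2 new -> 43 infected
Step 8: +1 new -> 44 infected
Step 9: +0 new -> 44 infected

Answer: 44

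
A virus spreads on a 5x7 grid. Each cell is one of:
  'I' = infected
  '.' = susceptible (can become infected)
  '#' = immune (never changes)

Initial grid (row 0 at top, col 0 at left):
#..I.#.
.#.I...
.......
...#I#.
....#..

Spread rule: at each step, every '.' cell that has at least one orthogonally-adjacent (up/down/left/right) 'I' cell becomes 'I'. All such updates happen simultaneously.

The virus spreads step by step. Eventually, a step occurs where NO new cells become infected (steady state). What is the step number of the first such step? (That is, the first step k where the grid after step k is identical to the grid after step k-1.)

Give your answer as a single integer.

Answer: 7

Derivation:
Step 0 (initial): 3 infected
Step 1: +6 new -> 9 infected
Step 2: +4 new -> 13 infected
Step 3: +4 new -> 17 infected
Step 4: +5 new -> 22 infected
Step 5: +5 new -> 27 infected
Step 6: +2 new -> 29 infected
Step 7: +0 new -> 29 infected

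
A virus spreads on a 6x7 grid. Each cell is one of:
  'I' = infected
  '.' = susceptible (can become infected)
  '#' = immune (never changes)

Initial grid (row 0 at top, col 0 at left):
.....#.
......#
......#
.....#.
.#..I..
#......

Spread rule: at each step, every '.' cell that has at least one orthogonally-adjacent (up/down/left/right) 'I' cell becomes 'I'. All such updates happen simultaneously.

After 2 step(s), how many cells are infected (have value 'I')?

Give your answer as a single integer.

Answer: 11

Derivation:
Step 0 (initial): 1 infected
Step 1: +4 new -> 5 infected
Step 2: +6 new -> 11 infected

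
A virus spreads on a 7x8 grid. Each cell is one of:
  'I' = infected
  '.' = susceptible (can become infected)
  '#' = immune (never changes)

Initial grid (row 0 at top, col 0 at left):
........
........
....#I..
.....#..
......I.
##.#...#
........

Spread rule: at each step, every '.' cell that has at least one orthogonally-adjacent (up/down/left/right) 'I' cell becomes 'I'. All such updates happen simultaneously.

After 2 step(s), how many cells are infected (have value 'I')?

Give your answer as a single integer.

Answer: 16

Derivation:
Step 0 (initial): 2 infected
Step 1: +6 new -> 8 infected
Step 2: +8 new -> 16 infected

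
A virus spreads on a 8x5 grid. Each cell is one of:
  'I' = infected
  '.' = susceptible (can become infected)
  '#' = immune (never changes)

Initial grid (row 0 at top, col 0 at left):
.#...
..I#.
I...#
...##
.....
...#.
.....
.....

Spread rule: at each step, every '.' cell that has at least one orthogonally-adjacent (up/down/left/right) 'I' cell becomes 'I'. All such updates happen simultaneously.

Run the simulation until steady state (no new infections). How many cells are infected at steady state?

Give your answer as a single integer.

Answer: 34

Derivation:
Step 0 (initial): 2 infected
Step 1: +6 new -> 8 infected
Step 2: +6 new -> 14 infected
Step 3: +4 new -> 18 infected
Step 4: +5 new -> 23 infected
Step 5: +4 new -> 27 infected
Step 6: +4 new -> 31 infected
Step 7: +2 new -> 33 infected
Step 8: +1 new -> 34 infected
Step 9: +0 new -> 34 infected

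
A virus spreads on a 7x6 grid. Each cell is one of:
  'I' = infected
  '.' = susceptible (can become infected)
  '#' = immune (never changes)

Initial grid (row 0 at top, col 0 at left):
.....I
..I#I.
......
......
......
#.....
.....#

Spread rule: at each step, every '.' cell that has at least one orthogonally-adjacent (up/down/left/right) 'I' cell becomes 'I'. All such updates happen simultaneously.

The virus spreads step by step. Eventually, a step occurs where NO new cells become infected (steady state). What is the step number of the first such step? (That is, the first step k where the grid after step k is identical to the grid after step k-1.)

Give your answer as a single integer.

Answer: 8

Derivation:
Step 0 (initial): 3 infected
Step 1: +6 new -> 9 infected
Step 2: +8 new -> 17 infected
Step 3: +7 new -> 24 infected
Step 4: +6 new -> 30 infected
Step 5: +6 new -> 36 infected
Step 6: +2 new -> 38 infected
Step 7: +1 new -> 39 infected
Step 8: +0 new -> 39 infected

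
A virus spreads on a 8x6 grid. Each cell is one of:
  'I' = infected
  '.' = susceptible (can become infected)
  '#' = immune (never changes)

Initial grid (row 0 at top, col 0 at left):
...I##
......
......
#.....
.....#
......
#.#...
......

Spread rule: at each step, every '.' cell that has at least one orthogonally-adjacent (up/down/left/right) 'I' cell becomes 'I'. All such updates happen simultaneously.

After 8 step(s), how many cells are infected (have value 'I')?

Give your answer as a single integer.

Answer: 39

Derivation:
Step 0 (initial): 1 infected
Step 1: +2 new -> 3 infected
Step 2: +4 new -> 7 infected
Step 3: +6 new -> 13 infected
Step 4: +6 new -> 19 infected
Step 5: +6 new -> 25 infected
Step 6: +4 new -> 29 infected
Step 7: +5 new -> 34 infected
Step 8: +5 new -> 39 infected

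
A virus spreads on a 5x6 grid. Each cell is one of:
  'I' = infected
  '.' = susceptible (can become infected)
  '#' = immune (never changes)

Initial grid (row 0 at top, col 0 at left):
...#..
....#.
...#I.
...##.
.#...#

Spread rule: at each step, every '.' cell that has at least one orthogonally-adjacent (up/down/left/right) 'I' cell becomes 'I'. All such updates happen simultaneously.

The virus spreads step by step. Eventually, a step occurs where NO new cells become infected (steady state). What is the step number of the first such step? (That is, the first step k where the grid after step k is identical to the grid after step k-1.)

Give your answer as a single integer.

Step 0 (initial): 1 infected
Step 1: +1 new -> 2 infected
Step 2: +2 new -> 4 infected
Step 3: +1 new -> 5 infected
Step 4: +1 new -> 6 infected
Step 5: +0 new -> 6 infected

Answer: 5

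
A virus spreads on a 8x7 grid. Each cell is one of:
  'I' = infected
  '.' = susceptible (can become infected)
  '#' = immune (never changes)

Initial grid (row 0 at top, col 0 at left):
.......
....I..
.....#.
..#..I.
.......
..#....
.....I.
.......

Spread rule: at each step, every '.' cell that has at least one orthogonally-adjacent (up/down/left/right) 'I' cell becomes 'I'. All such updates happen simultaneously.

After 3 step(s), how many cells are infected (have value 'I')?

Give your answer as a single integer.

Answer: 36

Derivation:
Step 0 (initial): 3 infected
Step 1: +11 new -> 14 infected
Step 2: +14 new -> 28 infected
Step 3: +8 new -> 36 infected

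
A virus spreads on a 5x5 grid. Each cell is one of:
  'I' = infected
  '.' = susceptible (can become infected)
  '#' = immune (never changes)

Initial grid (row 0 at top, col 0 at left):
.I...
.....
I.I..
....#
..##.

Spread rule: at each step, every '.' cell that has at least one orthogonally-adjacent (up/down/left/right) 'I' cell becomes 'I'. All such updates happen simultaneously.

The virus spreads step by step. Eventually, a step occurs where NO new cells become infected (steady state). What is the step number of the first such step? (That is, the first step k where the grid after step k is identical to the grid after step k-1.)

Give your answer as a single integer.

Step 0 (initial): 3 infected
Step 1: +9 new -> 12 infected
Step 2: +6 new -> 18 infected
Step 3: +3 new -> 21 infected
Step 4: +0 new -> 21 infected

Answer: 4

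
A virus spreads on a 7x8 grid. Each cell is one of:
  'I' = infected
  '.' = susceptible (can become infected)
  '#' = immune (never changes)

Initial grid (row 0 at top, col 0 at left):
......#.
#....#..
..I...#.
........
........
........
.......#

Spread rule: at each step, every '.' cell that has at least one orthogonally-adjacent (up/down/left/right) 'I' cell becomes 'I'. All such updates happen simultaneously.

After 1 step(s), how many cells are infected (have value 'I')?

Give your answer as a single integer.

Answer: 5

Derivation:
Step 0 (initial): 1 infected
Step 1: +4 new -> 5 infected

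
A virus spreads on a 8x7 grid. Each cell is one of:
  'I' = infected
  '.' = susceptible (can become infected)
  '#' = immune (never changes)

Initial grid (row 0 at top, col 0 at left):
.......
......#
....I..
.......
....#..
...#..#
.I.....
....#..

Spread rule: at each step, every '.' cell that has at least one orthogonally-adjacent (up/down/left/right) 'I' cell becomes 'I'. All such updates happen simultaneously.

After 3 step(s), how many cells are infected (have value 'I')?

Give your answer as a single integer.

Step 0 (initial): 2 infected
Step 1: +8 new -> 10 infected
Step 2: +13 new -> 23 infected
Step 3: +13 new -> 36 infected

Answer: 36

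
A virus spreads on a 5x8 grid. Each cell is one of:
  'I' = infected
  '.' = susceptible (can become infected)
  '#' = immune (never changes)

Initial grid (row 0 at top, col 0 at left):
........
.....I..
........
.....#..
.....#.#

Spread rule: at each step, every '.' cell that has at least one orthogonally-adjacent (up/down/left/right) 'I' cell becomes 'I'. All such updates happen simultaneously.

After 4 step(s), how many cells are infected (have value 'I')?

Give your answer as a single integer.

Answer: 25

Derivation:
Step 0 (initial): 1 infected
Step 1: +4 new -> 5 infected
Step 2: +6 new -> 11 infected
Step 3: +7 new -> 18 infected
Step 4: +7 new -> 25 infected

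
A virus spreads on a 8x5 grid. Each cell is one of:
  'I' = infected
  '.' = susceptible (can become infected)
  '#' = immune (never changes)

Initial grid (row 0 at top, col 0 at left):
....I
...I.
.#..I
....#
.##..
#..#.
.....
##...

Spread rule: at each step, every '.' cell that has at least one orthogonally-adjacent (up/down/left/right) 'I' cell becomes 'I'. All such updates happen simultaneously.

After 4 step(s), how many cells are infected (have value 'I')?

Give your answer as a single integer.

Step 0 (initial): 3 infected
Step 1: +4 new -> 7 infected
Step 2: +4 new -> 11 infected
Step 3: +4 new -> 15 infected
Step 4: +4 new -> 19 infected

Answer: 19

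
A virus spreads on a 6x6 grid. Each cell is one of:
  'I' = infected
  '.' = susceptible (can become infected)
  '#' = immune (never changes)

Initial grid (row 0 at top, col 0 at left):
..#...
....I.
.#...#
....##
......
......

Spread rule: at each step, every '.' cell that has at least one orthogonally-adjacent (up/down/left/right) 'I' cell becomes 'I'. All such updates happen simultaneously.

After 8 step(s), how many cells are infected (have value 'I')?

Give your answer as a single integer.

Answer: 31

Derivation:
Step 0 (initial): 1 infected
Step 1: +4 new -> 5 infected
Step 2: +4 new -> 9 infected
Step 3: +3 new -> 12 infected
Step 4: +4 new -> 16 infected
Step 5: +6 new -> 22 infected
Step 6: +5 new -> 27 infected
Step 7: +3 new -> 30 infected
Step 8: +1 new -> 31 infected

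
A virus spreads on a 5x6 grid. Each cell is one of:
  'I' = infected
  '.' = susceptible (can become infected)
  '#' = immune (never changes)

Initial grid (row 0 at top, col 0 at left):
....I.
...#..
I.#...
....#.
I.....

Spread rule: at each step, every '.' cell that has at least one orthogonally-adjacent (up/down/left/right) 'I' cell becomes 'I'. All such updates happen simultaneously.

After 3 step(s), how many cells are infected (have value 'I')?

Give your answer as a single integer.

Answer: 23

Derivation:
Step 0 (initial): 3 infected
Step 1: +7 new -> 10 infected
Step 2: +7 new -> 17 infected
Step 3: +6 new -> 23 infected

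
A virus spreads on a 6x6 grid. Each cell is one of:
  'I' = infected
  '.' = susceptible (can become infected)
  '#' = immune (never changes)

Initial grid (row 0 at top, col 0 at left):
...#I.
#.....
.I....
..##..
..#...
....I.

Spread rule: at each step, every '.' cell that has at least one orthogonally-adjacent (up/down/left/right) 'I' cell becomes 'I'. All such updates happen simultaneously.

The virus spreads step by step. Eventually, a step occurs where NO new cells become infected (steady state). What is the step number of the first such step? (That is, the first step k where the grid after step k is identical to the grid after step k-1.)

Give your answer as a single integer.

Step 0 (initial): 3 infected
Step 1: +9 new -> 12 infected
Step 2: +12 new -> 24 infected
Step 3: +6 new -> 30 infected
Step 4: +1 new -> 31 infected
Step 5: +0 new -> 31 infected

Answer: 5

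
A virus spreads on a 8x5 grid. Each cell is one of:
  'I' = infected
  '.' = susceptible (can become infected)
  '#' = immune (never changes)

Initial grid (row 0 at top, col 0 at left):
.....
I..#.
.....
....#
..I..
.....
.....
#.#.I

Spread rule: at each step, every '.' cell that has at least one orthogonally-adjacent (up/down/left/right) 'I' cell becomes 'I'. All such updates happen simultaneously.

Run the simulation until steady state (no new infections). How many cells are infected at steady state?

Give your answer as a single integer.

Answer: 36

Derivation:
Step 0 (initial): 3 infected
Step 1: +9 new -> 12 infected
Step 2: +14 new -> 26 infected
Step 3: +4 new -> 30 infected
Step 4: +4 new -> 34 infected
Step 5: +2 new -> 36 infected
Step 6: +0 new -> 36 infected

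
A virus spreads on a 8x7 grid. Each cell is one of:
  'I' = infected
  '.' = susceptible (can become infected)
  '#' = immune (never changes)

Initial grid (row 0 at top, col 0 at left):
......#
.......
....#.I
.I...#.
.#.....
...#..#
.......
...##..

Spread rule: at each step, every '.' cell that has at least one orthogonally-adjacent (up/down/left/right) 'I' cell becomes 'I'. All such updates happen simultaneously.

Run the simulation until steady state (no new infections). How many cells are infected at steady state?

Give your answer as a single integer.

Step 0 (initial): 2 infected
Step 1: +6 new -> 8 infected
Step 2: +8 new -> 16 infected
Step 3: +11 new -> 27 infected
Step 4: +9 new -> 36 infected
Step 5: +7 new -> 43 infected
Step 6: +4 new -> 47 infected
Step 7: +1 new -> 48 infected
Step 8: +0 new -> 48 infected

Answer: 48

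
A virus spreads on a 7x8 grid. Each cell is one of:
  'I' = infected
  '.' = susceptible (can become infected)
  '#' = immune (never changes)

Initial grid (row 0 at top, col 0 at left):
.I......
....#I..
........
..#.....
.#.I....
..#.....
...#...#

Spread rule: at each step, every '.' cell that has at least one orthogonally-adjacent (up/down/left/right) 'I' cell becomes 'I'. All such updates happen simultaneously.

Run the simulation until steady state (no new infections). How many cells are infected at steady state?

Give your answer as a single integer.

Step 0 (initial): 3 infected
Step 1: +10 new -> 13 infected
Step 2: +14 new -> 27 infected
Step 3: +10 new -> 37 infected
Step 4: +5 new -> 42 infected
Step 5: +3 new -> 45 infected
Step 6: +1 new -> 46 infected
Step 7: +2 new -> 48 infected
Step 8: +1 new -> 49 infected
Step 9: +1 new -> 50 infected
Step 10: +0 new -> 50 infected

Answer: 50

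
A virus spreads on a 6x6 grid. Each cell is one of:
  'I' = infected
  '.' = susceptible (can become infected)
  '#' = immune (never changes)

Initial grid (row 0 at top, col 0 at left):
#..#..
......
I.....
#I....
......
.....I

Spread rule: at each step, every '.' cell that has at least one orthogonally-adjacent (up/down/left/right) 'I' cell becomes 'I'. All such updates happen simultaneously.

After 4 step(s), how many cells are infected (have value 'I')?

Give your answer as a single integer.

Step 0 (initial): 3 infected
Step 1: +6 new -> 9 infected
Step 2: +9 new -> 18 infected
Step 3: +8 new -> 26 infected
Step 4: +4 new -> 30 infected

Answer: 30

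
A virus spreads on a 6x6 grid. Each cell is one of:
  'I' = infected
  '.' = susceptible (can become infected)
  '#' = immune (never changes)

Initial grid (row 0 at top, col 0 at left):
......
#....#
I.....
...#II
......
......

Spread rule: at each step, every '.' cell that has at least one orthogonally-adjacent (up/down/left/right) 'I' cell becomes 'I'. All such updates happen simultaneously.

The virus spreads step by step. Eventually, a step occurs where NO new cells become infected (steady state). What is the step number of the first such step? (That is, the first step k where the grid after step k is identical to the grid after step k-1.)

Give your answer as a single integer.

Answer: 5

Derivation:
Step 0 (initial): 3 infected
Step 1: +6 new -> 9 infected
Step 2: +9 new -> 18 infected
Step 3: +9 new -> 27 infected
Step 4: +6 new -> 33 infected
Step 5: +0 new -> 33 infected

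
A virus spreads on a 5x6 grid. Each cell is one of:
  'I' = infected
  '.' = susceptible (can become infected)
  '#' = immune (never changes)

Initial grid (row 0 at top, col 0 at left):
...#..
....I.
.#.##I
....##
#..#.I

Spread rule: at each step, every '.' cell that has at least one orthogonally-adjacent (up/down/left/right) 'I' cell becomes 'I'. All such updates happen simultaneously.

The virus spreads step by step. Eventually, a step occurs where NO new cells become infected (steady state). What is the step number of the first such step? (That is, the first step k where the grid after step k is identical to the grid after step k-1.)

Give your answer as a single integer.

Answer: 7

Derivation:
Step 0 (initial): 3 infected
Step 1: +4 new -> 7 infected
Step 2: +2 new -> 9 infected
Step 3: +3 new -> 12 infected
Step 4: +3 new -> 15 infected
Step 5: +5 new -> 20 infected
Step 6: +2 new -> 22 infected
Step 7: +0 new -> 22 infected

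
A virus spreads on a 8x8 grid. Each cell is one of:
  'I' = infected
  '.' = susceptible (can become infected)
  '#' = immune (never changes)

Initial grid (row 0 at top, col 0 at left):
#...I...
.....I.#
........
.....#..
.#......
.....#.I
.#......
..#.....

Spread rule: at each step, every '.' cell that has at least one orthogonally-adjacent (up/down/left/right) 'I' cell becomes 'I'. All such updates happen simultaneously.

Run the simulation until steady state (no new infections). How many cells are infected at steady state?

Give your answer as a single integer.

Answer: 57

Derivation:
Step 0 (initial): 3 infected
Step 1: +8 new -> 11 infected
Step 2: +9 new -> 20 infected
Step 3: +10 new -> 30 infected
Step 4: +6 new -> 36 infected
Step 5: +7 new -> 43 infected
Step 6: +6 new -> 49 infected
Step 7: +2 new -> 51 infected
Step 8: +2 new -> 53 infected
Step 9: +1 new -> 54 infected
Step 10: +1 new -> 55 infected
Step 11: +1 new -> 56 infected
Step 12: +1 new -> 57 infected
Step 13: +0 new -> 57 infected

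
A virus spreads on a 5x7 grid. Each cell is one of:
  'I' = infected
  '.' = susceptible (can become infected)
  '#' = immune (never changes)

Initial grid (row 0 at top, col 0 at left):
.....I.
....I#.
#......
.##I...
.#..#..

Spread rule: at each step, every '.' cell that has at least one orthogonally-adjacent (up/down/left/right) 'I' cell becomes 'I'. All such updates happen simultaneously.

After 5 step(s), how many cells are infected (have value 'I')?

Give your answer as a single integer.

Answer: 27

Derivation:
Step 0 (initial): 3 infected
Step 1: +7 new -> 10 infected
Step 2: +7 new -> 17 infected
Step 3: +6 new -> 23 infected
Step 4: +3 new -> 26 infected
Step 5: +1 new -> 27 infected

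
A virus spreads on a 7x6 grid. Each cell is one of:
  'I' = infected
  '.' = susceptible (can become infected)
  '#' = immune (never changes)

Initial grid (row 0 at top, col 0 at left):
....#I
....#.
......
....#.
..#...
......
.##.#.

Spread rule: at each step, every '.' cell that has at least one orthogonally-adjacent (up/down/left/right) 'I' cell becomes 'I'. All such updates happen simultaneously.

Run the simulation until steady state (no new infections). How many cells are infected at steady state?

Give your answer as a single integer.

Step 0 (initial): 1 infected
Step 1: +1 new -> 2 infected
Step 2: +1 new -> 3 infected
Step 3: +2 new -> 5 infected
Step 4: +2 new -> 7 infected
Step 5: +5 new -> 12 infected
Step 6: +7 new -> 19 infected
Step 7: +5 new -> 24 infected
Step 8: +6 new -> 30 infected
Step 9: +3 new -> 33 infected
Step 10: +1 new -> 34 infected
Step 11: +1 new -> 35 infected
Step 12: +0 new -> 35 infected

Answer: 35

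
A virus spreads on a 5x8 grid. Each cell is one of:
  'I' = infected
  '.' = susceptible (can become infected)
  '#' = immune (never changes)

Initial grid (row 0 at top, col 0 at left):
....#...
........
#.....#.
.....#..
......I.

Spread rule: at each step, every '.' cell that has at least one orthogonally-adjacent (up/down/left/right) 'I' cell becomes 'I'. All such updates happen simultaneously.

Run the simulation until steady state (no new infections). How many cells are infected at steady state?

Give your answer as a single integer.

Step 0 (initial): 1 infected
Step 1: +3 new -> 4 infected
Step 2: +2 new -> 6 infected
Step 3: +3 new -> 9 infected
Step 4: +4 new -> 13 infected
Step 5: +7 new -> 20 infected
Step 6: +6 new -> 26 infected
Step 7: +5 new -> 31 infected
Step 8: +2 new -> 33 infected
Step 9: +2 new -> 35 infected
Step 10: +1 new -> 36 infected
Step 11: +0 new -> 36 infected

Answer: 36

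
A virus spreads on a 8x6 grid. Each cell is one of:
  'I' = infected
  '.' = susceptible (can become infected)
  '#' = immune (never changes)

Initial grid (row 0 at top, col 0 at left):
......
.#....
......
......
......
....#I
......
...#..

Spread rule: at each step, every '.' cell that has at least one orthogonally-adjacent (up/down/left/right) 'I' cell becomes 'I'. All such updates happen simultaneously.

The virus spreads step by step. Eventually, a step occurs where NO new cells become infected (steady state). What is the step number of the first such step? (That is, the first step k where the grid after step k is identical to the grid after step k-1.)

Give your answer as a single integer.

Answer: 11

Derivation:
Step 0 (initial): 1 infected
Step 1: +2 new -> 3 infected
Step 2: +4 new -> 7 infected
Step 3: +5 new -> 12 infected
Step 4: +6 new -> 18 infected
Step 5: +8 new -> 26 infected
Step 6: +8 new -> 34 infected
Step 7: +6 new -> 40 infected
Step 8: +2 new -> 42 infected
Step 9: +2 new -> 44 infected
Step 10: +1 new -> 45 infected
Step 11: +0 new -> 45 infected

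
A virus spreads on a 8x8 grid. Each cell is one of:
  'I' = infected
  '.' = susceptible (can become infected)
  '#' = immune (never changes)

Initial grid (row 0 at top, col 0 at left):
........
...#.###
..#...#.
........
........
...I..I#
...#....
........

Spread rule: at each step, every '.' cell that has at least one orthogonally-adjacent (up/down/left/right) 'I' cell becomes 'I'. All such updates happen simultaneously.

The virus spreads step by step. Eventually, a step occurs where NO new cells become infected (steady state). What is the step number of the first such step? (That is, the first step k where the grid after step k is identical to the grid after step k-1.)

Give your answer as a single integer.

Step 0 (initial): 2 infected
Step 1: +6 new -> 8 infected
Step 2: +12 new -> 20 infected
Step 3: +12 new -> 32 infected
Step 4: +8 new -> 40 infected
Step 5: +4 new -> 44 infected
Step 6: +3 new -> 47 infected
Step 7: +5 new -> 52 infected
Step 8: +3 new -> 55 infected
Step 9: +1 new -> 56 infected
Step 10: +0 new -> 56 infected

Answer: 10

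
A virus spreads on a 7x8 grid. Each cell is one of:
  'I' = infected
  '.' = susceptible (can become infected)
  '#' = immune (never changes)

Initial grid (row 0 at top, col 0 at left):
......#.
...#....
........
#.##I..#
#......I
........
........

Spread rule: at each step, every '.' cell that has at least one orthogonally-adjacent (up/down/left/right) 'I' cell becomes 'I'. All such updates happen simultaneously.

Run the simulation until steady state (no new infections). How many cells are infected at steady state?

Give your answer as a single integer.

Step 0 (initial): 2 infected
Step 1: +5 new -> 7 infected
Step 2: +9 new -> 16 infected
Step 3: +9 new -> 25 infected
Step 4: +10 new -> 35 infected
Step 5: +7 new -> 42 infected
Step 6: +5 new -> 47 infected
Step 7: +2 new -> 49 infected
Step 8: +0 new -> 49 infected

Answer: 49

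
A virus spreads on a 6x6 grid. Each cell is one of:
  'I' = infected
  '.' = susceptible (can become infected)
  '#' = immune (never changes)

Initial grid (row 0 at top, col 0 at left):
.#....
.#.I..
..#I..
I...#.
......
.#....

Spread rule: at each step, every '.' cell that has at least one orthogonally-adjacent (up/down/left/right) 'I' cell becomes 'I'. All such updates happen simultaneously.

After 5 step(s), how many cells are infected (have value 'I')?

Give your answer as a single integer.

Answer: 31

Derivation:
Step 0 (initial): 3 infected
Step 1: +8 new -> 11 infected
Step 2: +10 new -> 21 infected
Step 3: +6 new -> 27 infected
Step 4: +3 new -> 30 infected
Step 5: +1 new -> 31 infected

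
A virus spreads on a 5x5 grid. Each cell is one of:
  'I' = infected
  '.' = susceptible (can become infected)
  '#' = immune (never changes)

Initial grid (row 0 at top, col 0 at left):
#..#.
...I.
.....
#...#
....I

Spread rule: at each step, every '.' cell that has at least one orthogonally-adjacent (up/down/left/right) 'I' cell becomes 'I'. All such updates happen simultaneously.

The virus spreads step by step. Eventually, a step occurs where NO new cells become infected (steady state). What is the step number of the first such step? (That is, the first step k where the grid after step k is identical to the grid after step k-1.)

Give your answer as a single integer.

Step 0 (initial): 2 infected
Step 1: +4 new -> 6 infected
Step 2: +7 new -> 13 infected
Step 3: +5 new -> 18 infected
Step 4: +3 new -> 21 infected
Step 5: +0 new -> 21 infected

Answer: 5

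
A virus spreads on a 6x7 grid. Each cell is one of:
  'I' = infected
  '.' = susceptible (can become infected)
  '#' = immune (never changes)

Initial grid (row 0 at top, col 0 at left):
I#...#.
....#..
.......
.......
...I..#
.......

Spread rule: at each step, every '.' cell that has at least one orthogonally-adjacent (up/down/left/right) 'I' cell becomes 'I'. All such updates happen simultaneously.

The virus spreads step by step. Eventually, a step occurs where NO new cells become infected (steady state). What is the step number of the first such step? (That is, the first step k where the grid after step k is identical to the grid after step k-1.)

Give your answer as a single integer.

Answer: 8

Derivation:
Step 0 (initial): 2 infected
Step 1: +5 new -> 7 infected
Step 2: +9 new -> 16 infected
Step 3: +11 new -> 27 infected
Step 4: +6 new -> 33 infected
Step 5: +3 new -> 36 infected
Step 6: +1 new -> 37 infected
Step 7: +1 new -> 38 infected
Step 8: +0 new -> 38 infected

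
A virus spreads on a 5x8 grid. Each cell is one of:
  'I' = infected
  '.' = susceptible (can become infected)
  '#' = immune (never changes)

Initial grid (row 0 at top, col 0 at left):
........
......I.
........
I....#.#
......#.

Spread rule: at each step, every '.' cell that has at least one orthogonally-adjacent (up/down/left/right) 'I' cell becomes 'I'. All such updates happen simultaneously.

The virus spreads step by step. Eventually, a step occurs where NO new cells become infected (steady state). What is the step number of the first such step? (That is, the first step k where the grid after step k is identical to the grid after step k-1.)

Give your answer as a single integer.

Step 0 (initial): 2 infected
Step 1: +7 new -> 9 infected
Step 2: +10 new -> 19 infected
Step 3: +8 new -> 27 infected
Step 4: +6 new -> 33 infected
Step 5: +2 new -> 35 infected
Step 6: +1 new -> 36 infected
Step 7: +0 new -> 36 infected

Answer: 7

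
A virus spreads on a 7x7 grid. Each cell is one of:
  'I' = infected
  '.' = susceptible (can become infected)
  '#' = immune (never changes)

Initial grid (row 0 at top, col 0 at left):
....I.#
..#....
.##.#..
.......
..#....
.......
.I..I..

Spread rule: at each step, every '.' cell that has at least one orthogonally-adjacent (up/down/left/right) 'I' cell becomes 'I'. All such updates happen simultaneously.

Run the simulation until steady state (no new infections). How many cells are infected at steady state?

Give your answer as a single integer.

Answer: 43

Derivation:
Step 0 (initial): 3 infected
Step 1: +9 new -> 12 infected
Step 2: +10 new -> 22 infected
Step 3: +10 new -> 32 infected
Step 4: +8 new -> 40 infected
Step 5: +3 new -> 43 infected
Step 6: +0 new -> 43 infected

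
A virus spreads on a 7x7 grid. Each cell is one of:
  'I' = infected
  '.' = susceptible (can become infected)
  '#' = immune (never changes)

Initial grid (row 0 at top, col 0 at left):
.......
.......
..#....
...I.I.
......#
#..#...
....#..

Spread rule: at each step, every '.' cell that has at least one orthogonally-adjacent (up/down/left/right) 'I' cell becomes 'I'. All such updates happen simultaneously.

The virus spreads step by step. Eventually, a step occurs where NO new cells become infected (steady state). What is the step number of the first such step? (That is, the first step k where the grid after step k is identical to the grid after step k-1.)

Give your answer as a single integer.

Step 0 (initial): 2 infected
Step 1: +7 new -> 9 infected
Step 2: +8 new -> 17 infected
Step 3: +12 new -> 29 infected
Step 4: +9 new -> 38 infected
Step 5: +4 new -> 42 infected
Step 6: +2 new -> 44 infected
Step 7: +0 new -> 44 infected

Answer: 7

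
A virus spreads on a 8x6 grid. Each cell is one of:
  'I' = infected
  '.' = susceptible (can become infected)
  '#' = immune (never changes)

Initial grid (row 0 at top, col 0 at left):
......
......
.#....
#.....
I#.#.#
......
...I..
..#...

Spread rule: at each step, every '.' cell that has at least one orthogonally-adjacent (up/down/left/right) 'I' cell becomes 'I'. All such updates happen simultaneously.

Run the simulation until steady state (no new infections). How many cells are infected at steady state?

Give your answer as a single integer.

Step 0 (initial): 2 infected
Step 1: +5 new -> 7 infected
Step 2: +7 new -> 14 infected
Step 3: +6 new -> 20 infected
Step 4: +2 new -> 22 infected
Step 5: +5 new -> 27 infected
Step 6: +4 new -> 31 infected
Step 7: +5 new -> 36 infected
Step 8: +4 new -> 40 infected
Step 9: +2 new -> 42 infected
Step 10: +0 new -> 42 infected

Answer: 42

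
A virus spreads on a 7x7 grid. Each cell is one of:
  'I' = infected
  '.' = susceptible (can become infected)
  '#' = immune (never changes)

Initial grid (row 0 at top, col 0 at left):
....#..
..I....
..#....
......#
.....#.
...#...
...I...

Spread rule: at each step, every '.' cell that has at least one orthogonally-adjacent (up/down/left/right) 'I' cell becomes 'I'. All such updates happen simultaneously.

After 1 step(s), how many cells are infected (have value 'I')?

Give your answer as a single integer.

Step 0 (initial): 2 infected
Step 1: +5 new -> 7 infected

Answer: 7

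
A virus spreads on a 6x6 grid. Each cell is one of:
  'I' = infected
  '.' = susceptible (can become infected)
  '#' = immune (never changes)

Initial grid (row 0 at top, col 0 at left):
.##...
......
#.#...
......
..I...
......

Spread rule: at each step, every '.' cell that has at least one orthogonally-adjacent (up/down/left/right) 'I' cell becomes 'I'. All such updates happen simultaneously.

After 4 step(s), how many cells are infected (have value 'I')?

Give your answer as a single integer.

Answer: 23

Derivation:
Step 0 (initial): 1 infected
Step 1: +4 new -> 5 infected
Step 2: +6 new -> 11 infected
Step 3: +7 new -> 18 infected
Step 4: +5 new -> 23 infected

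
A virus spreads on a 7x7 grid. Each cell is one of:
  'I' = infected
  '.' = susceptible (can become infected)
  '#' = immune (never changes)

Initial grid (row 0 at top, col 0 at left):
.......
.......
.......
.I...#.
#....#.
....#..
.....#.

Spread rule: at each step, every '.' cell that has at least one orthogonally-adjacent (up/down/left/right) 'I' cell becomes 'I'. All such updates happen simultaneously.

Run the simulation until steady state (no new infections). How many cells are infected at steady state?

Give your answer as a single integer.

Step 0 (initial): 1 infected
Step 1: +4 new -> 5 infected
Step 2: +6 new -> 11 infected
Step 3: +9 new -> 20 infected
Step 4: +8 new -> 28 infected
Step 5: +4 new -> 32 infected
Step 6: +4 new -> 36 infected
Step 7: +3 new -> 39 infected
Step 8: +2 new -> 41 infected
Step 9: +1 new -> 42 infected
Step 10: +2 new -> 44 infected
Step 11: +0 new -> 44 infected

Answer: 44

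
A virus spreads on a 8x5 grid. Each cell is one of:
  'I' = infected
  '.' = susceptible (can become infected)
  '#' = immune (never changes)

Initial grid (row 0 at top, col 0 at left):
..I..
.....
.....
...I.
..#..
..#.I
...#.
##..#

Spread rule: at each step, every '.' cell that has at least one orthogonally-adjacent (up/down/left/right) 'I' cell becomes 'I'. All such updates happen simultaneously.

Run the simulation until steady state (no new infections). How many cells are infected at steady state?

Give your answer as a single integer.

Answer: 34

Derivation:
Step 0 (initial): 3 infected
Step 1: +10 new -> 13 infected
Step 2: +7 new -> 20 infected
Step 3: +5 new -> 25 infected
Step 4: +3 new -> 28 infected
Step 5: +2 new -> 30 infected
Step 6: +2 new -> 32 infected
Step 7: +1 new -> 33 infected
Step 8: +1 new -> 34 infected
Step 9: +0 new -> 34 infected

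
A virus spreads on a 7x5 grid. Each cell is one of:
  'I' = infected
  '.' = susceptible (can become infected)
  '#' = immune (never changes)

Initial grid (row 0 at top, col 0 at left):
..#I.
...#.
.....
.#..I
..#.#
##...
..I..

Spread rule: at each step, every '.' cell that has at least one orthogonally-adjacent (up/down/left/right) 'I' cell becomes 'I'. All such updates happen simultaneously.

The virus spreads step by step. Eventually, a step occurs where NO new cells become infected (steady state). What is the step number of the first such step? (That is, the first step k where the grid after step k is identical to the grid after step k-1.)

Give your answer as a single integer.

Answer: 9

Derivation:
Step 0 (initial): 3 infected
Step 1: +6 new -> 9 infected
Step 2: +7 new -> 16 infected
Step 3: +2 new -> 18 infected
Step 4: +2 new -> 20 infected
Step 5: +2 new -> 22 infected
Step 6: +3 new -> 25 infected
Step 7: +2 new -> 27 infected
Step 8: +1 new -> 28 infected
Step 9: +0 new -> 28 infected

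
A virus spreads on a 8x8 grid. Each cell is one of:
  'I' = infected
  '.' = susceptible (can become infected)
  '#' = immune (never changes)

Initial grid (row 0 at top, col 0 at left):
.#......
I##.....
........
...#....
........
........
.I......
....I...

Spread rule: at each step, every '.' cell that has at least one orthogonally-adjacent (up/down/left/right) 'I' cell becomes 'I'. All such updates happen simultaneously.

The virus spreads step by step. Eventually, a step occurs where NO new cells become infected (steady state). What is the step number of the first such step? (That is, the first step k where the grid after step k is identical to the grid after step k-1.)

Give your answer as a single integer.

Answer: 11

Derivation:
Step 0 (initial): 3 infected
Step 1: +9 new -> 12 infected
Step 2: +11 new -> 23 infected
Step 3: +9 new -> 32 infected
Step 4: +7 new -> 39 infected
Step 5: +5 new -> 44 infected
Step 6: +5 new -> 49 infected
Step 7: +5 new -> 54 infected
Step 8: +3 new -> 57 infected
Step 9: +2 new -> 59 infected
Step 10: +1 new -> 60 infected
Step 11: +0 new -> 60 infected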